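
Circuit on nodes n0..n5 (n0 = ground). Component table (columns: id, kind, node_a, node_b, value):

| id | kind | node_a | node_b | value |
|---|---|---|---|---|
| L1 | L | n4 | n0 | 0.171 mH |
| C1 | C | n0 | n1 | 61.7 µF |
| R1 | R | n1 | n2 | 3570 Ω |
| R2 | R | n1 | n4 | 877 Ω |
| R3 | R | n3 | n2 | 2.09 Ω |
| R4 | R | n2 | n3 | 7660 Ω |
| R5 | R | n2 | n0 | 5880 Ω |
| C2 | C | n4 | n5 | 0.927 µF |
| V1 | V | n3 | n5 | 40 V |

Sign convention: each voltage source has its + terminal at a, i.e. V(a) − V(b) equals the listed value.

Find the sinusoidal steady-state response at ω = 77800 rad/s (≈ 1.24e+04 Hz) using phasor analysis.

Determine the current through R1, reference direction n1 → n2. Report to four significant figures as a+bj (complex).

-0.01119-3.496e-06j A

MNA unknowns: 5 node voltages V₁..V_5 plus 1 source current (V1)
L1: Y=0.000-0.07517j on G[4,0]
C1: Y=0.000+4.800j on G[0,1]
R1: Y=0.0002801+0.000j on G[1,2]
R2: Y=0.001140+0.000j on G[1,4]
R3: Y=0.4785+0.000j on G[3,2]
R4: Y=0.0001305+0.000j on G[2,3]
R5: Y=0.0001701+0.000j on G[2,0]
C2: Y=0.000+0.07212j on G[4,5]
V1: row V3−V5=40, i_V1 at 3,5
solve → V1=-5.555e-05-0.002331j, V2=39.96+0.01015j, V3=40.00+0.01016j, V4=-0.003525-0.2393j, V5=-0.003597+0.01016j
aux → i_V1=-0.01799-5.222e-06j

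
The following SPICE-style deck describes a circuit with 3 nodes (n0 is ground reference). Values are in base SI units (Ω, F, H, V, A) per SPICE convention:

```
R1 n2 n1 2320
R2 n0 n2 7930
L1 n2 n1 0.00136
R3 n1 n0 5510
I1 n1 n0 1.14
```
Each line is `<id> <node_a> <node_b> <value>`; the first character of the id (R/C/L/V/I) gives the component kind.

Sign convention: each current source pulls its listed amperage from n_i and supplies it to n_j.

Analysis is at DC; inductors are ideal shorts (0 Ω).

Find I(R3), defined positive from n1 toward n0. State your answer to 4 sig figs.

Element admittances at DC:
  Y(R1) = 0.0004310 S between n2,n1
  Y(R2) = 0.0001261 S between n0,n2
  L1: short n2↔n1 (DC inductor)
  Y(R3) = 0.0001815 S between n1,n0
  I1: injects 1.14 A into n0 (from n1)
Assemble and solve the 3×3 MNA system:
  V(n1)=-3706  V(n2)=-3706
  i(L1)=0.4674

-0.6726 A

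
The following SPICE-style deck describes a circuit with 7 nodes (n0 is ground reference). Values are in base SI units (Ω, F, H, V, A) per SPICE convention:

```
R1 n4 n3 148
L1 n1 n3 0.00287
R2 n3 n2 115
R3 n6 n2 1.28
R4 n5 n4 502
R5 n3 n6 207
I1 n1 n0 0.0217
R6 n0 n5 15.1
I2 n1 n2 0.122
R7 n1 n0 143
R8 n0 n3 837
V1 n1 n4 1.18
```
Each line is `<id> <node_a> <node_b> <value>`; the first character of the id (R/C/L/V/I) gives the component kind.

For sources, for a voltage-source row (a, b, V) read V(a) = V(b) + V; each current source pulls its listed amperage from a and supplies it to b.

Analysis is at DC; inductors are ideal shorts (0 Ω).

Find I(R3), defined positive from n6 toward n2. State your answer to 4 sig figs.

Element admittances at DC:
  Y(R1) = 0.006757 S between n4,n3
  L1: short n1↔n3 (DC inductor)
  Y(R2) = 0.008696 S between n3,n2
  Y(R3) = 0.7812 S between n6,n2
  Y(R4) = 0.001992 S between n5,n4
  Y(R5) = 0.004831 S between n3,n6
  I1: injects 0.0217 A into n0 (from n1)
  Y(R6) = 0.06623 S between n0,n5
  I2: injects 0.122 A into n2 (from n1)
  Y(R7) = 0.006993 S between n1,n0
  Y(R8) = 0.001195 S between n0,n3
  V1: constraint V(n1)−V(n4) = 1.18
Assemble and solve the 8×8 MNA system:
  V(n1)=-1.918  V(n2)=7.121  V(n3)=-1.918  V(n4)=-3.098  V(n5)=-0.09048  V(n6)=7.065
  i(L1)=-0.1163  i(V1)=-0.01396

-0.04340 A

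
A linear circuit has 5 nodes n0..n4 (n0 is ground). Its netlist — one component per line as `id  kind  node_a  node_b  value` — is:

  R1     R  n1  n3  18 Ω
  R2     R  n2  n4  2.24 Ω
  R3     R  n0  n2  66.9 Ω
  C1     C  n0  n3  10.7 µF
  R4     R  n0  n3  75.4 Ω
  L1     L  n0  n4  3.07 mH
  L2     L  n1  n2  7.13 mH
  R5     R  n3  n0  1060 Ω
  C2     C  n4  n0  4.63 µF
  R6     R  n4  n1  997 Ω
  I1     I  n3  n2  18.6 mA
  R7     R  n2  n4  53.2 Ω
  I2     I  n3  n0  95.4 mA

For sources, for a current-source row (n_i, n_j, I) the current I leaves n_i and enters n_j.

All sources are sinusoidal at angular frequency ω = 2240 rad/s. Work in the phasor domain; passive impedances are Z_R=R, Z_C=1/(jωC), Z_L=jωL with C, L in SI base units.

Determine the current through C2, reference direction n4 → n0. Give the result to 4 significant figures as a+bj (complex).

0.003153-0.005690j A

Apply KCL at each of the 4 non-ground nodes and solve the resulting linear system.
Node n1: branches {R1, L2, R6} → V_1 = -1.798-1.227j
Node n2: branches {R2, R3, L2, I1, R7} → V_2 = -0.6342-0.1428j
Node n3: branches {R1, C1, R4, R5, I1, I2} → V_3 = -3.043+0.06828j
Node n4: branches {R2, L1, C2, R6, R7} → V_4 = -0.5487-0.3040j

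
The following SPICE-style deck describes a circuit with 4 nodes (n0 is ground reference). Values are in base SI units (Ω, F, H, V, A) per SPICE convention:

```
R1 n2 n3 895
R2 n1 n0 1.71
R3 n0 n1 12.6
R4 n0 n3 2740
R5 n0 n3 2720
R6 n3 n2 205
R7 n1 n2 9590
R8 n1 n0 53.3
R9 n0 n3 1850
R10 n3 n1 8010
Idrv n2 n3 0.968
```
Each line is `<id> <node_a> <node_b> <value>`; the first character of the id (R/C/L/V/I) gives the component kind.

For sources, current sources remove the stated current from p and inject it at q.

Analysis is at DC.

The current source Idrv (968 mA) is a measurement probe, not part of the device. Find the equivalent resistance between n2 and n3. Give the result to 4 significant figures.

R_eq = 164.1 Ω

Apply KCL at each of the 3 non-ground nodes and solve the resulting linear system.
Node n1: branches {R2, R3, R7, R8, R10} → V_1 = -0.02055
Node n2: branches {R1, R6, R7, Idrv} → V_2 = -147.9
Node n3: branches {R1, R4, R5, R6, R9, R10, Idrv} → V_3 = 11.03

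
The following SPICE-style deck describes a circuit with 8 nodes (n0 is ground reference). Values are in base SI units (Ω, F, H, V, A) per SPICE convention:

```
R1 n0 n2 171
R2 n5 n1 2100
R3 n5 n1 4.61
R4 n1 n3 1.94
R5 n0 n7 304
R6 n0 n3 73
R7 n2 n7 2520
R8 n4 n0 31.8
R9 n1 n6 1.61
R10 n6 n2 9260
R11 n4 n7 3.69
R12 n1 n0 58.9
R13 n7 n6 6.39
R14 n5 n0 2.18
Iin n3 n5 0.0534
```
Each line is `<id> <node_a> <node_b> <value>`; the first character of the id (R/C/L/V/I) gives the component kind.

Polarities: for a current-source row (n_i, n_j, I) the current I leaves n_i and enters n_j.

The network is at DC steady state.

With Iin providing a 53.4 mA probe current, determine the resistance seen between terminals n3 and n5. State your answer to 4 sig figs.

Element admittances at DC:
  Y(R1) = 0.005848 S between n0,n2
  Y(R2) = 0.0004762 S between n5,n1
  Y(R3) = 0.2169 S between n5,n1
  Y(R4) = 0.5155 S between n1,n3
  Y(R5) = 0.003289 S between n0,n7
  Y(R6) = 0.01370 S between n0,n3
  Y(R7) = 0.0003968 S between n2,n7
  Y(R8) = 0.03145 S between n4,n0
  Y(R9) = 0.6211 S between n1,n6
  Y(R10) = 0.0001080 S between n6,n2
  Y(R11) = 0.2710 S between n4,n7
  Y(R12) = 0.01698 S between n1,n0
  Y(R13) = 0.1565 S between n7,n6
  Y(R14) = 0.4587 S between n5,n0
  Iin: injects 0.0534 A into n5 (from n3)
Assemble and solve the 7×7 MNA system:
  V(n1)=-0.1714  V(n2)=-0.01133  V(n3)=-0.2679  V(n4)=-0.1224  V(n5)=0.02386  V(n6)=-0.1644  V(n7)=-0.1366

R_eq = 5.464 Ω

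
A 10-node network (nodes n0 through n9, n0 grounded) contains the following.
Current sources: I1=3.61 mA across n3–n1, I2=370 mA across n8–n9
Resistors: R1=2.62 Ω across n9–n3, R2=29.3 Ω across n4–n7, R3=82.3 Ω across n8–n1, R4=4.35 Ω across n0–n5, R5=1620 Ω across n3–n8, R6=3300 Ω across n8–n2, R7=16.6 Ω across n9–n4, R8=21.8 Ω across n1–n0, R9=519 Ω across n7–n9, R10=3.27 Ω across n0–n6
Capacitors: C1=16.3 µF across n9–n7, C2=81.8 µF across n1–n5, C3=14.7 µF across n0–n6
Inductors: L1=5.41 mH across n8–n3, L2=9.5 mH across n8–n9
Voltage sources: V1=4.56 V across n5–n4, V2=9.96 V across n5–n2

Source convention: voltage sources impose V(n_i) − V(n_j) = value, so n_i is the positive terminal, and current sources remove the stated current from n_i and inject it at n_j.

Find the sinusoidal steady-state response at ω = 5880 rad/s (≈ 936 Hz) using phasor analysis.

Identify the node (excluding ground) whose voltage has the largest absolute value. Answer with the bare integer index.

2

Apply KCL at each of the 9 non-ground nodes and solve the resulting linear system.
Node n1: branches {I1, R3, C2, R8} → V_1 = -0.1247+0.09884j
Node n2: branches {R6, V2} → V_2 = -9.935-0.01972j
Node n3: branches {I1, R1, L1, R5} → V_3 = -4.298+0.7510j
Node n4: branches {R2, R7, V1} → V_4 = -4.535-0.01972j
Node n5: branches {C2, R4, V1, V2} → V_5 = 0.02488-0.01972j
Node n6: branches {C3, R10} → V_6 = 0.000+0.000j
Node n7: branches {R2, C1, R9} → V_7 = -4.075+0.8126j
Node n8: branches {L1, R3, I2, L2, R5, R6} → V_8 = -5.586-5.449j
Node n9: branches {R1, C1, I2, L2, R7, R9} → V_9 = -3.776+0.6550j
Source currents: i(V1)=-0.06143-0.06905j, i(V2)=-0.001318+0.001645j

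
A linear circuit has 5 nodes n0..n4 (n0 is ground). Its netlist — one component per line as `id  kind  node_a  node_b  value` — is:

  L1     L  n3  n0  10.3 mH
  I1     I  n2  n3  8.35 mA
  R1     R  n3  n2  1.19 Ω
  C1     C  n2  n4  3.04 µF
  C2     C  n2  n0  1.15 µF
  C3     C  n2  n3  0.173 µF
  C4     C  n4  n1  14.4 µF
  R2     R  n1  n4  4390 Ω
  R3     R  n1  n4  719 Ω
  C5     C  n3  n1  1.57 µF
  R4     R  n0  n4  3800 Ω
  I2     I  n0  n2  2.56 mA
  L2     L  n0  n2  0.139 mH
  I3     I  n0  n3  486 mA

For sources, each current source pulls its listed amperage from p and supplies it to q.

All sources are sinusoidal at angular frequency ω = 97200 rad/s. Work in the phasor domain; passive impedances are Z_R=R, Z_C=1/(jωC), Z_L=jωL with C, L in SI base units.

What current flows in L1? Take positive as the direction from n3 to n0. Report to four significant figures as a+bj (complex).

-0.01335-0.0007047j A

Apply KCL at each of the 4 non-ground nodes and solve the resulting linear system.
Node n1: branches {C4, R2, R3, C5} → V_1 = 0.3473-13.32j
Node n2: branches {I1, R1, C1, C2, C3, I2, L2} → V_2 = 0.1114-13.29j
Node n3: branches {L1, I1, R1, C3, C5, I3} → V_3 = 0.7055-13.36j
Node n4: branches {C1, C4, R2, R3, R4} → V_4 = 0.3083-13.31j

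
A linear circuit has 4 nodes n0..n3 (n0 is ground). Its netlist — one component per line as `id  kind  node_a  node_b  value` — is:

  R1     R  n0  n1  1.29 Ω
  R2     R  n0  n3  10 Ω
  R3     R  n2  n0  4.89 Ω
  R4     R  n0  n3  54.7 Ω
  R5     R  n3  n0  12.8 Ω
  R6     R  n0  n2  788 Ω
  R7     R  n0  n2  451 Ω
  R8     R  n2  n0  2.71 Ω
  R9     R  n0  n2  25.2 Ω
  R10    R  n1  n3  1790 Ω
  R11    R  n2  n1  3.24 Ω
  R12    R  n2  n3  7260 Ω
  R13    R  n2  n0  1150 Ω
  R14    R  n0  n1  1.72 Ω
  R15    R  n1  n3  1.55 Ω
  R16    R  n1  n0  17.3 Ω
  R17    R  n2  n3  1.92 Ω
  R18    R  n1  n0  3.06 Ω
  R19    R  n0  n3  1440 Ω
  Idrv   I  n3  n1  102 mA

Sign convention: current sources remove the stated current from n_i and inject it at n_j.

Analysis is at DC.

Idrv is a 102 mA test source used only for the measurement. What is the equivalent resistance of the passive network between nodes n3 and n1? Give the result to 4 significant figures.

Apply KCL at each of the 3 non-ground nodes and solve the resulting linear system.
Node n1: branches {R1, R10, R11, R14, R15, R16, R18, Idrv} → V_1 = 0.01697
Node n2: branches {R3, R6, R7, R8, R9, R11, R12, R13, R17} → V_2 = -0.02367
Node n3: branches {R2, R4, R5, R10, R12, R15, R17, R19, Idrv} → V_3 = -0.07580

R_eq = 0.9095 Ω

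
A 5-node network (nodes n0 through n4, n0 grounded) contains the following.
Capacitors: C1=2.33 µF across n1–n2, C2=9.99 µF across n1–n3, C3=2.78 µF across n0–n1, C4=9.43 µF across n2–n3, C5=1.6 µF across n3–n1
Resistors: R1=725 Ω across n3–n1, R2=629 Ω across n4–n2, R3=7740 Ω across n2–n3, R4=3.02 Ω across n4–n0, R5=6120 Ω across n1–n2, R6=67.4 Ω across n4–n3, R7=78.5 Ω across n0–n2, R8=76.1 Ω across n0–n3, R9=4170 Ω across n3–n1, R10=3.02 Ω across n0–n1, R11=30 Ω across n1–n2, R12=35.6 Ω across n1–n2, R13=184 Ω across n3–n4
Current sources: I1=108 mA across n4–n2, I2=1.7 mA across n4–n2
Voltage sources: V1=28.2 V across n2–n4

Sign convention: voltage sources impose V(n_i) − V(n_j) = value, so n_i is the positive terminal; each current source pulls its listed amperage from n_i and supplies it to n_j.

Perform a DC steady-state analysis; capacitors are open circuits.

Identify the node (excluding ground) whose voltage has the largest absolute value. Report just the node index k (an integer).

MNA unknowns: 4 node voltages V₁..V_4 plus 1 source current (V1)
C1: Y=0.000 on G[1,2]
R1: Y=0.001379 on G[3,1]
C2: Y=0.000 on G[1,3]
R2: Y=0.001590 on G[4,2]
R3: Y=0.0001292 on G[2,3]
R4: Y=0.3311 on G[4,0]
R5: Y=0.0001634 on G[1,2]
R6: Y=0.01484 on G[4,3]
R7: Y=0.01274 on G[0,2]
C3: Y=0.000 on G[0,1]
R8: Y=0.01314 on G[0,3]
C4: Y=0.000 on G[2,3]
I1: z[4]−=0.108, z[2]+=0.108
R9: Y=0.0002398 on G[3,1]
R10: Y=0.3311 on G[0,1]
R11: Y=0.03333 on G[1,2]
R12: Y=0.02809 on G[1,2]
I2: z[4]−=0.0017, z[2]+=0.0017
C5: Y=0.000 on G[3,1]
R13: Y=0.005435 on G[3,4]
V1: row V2−V4=28.2, i_V1 at 2,4
solve → V1=3.690, V2=23.69, V3=-2.343, V4=-4.509
aux → i_V1=-1.472

2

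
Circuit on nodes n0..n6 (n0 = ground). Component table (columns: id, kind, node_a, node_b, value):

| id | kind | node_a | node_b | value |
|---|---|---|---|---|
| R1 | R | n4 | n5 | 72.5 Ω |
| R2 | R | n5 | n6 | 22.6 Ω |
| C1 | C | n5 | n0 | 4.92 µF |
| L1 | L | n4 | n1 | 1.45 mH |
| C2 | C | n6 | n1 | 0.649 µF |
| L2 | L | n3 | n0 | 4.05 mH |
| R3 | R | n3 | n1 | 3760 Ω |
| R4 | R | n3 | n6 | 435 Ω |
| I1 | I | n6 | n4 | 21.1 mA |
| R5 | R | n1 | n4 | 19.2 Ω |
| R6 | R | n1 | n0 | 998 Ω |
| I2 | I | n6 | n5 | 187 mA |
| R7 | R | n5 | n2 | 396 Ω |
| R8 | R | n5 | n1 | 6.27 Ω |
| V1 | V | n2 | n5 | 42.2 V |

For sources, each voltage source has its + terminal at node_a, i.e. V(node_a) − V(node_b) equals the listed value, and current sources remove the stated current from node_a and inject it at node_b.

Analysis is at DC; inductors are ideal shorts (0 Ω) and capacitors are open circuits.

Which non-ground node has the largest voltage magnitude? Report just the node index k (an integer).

MNA unknowns: 6 node voltages V₁..V_6 plus 3 source currents (L1, L2, V1)
R1: Y=0.01379 on G[4,5]
R2: Y=0.04425 on G[5,6]
C1: Y=0.000 on G[5,0]
L1: row V4−V1=0, i_L1 at 4,1
C2: Y=0.000 on G[6,1]
L2: row V3−V0=0, i_L2 at 3,0
R3: Y=0.0002660 on G[3,1]
R4: Y=0.002299 on G[3,6]
I1: z[6]−=0.0211, z[4]+=0.0211
R5: Y=0.05208 on G[1,4]
R6: Y=0.001002 on G[1,0]
I2: z[6]−=0.187, z[5]+=0.187
R7: Y=0.002525 on G[5,2]
R8: Y=0.1595 on G[5,1]
V1: row V2−V5=42.2, i_V1 at 2,5
solve → V1=3.039, V2=45.14, V3=0.000, V4=3.039, V5=2.940, V6=-1.676
aux → i_L1=0.01973, i_L2=-0.003045, i_V1=-0.1066

2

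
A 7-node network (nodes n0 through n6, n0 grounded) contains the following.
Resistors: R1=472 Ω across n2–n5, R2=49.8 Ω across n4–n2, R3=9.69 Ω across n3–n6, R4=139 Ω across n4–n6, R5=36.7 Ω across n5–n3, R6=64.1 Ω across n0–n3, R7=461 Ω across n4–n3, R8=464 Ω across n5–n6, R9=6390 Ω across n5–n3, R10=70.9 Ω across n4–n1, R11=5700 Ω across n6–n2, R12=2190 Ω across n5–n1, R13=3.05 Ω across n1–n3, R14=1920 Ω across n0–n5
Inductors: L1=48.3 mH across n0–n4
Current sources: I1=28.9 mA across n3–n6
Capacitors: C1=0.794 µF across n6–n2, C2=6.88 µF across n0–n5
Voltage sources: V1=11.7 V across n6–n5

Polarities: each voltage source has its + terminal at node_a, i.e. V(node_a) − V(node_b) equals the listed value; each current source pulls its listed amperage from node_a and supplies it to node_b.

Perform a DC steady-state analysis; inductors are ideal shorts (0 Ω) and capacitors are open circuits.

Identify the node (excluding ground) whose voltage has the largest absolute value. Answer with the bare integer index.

5

Apply KCL at each of the 6 non-ground nodes and solve the resulting linear system.
Node n1: branches {R10, R12, R13} → V_1 = 0.03347
Node n2: branches {R1, R2, C1, R11} → V_2 = -0.8244
Node n3: branches {I1, R3, R5, R6, R7, R9, R13} → V_3 = 0.04740
Node n4: branches {L1, R2, R4, R7, R10} → V_4 = 0.000
Node n5: branches {R1, R5, R8, R9, C2, R12, R14, V1} → V_5 = -8.935
Node n6: branches {I1, C1, R3, R4, R8, R11, V1} → V_6 = 2.765
Source currents: i(L1)=-0.003914, i(V1)=-0.2973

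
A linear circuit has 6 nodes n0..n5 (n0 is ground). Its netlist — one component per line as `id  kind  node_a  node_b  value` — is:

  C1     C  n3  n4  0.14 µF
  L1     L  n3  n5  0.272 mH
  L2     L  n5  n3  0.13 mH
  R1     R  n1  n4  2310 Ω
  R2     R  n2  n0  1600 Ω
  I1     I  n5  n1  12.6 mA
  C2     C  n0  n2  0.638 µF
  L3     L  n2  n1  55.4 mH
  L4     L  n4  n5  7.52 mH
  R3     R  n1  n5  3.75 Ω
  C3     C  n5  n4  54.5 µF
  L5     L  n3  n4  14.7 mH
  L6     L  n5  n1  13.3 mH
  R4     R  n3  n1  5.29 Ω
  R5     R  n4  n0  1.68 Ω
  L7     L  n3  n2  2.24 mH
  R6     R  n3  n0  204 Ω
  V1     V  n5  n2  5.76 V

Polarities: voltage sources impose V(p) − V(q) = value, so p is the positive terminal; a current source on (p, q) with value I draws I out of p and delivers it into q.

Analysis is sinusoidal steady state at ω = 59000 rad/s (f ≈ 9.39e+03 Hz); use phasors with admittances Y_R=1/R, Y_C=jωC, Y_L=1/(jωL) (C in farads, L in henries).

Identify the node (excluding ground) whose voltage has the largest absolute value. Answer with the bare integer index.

2

Apply KCL at each of the 5 non-ground nodes and solve the resulting linear system.
Node n1: branches {R1, I1, L3, R3, L6, R4} → V_1 = 0.05950+0.3996j
Node n2: branches {R2, C2, L3, L7, V1} → V_2 = -5.666+0.3486j
Node n3: branches {C1, L1, L2, L5, R4, L7, R6} → V_3 = -0.05564+0.4625j
Node n4: branches {C1, R1, L4, C3, L5, R5} → V_4 = 0.02845+0.3541j
Node n5: branches {L1, L2, I1, L4, R3, C3, L6, V1} → V_5 = 0.09423+0.3486j
Source currents: i(V1)=-0.01754-0.1689j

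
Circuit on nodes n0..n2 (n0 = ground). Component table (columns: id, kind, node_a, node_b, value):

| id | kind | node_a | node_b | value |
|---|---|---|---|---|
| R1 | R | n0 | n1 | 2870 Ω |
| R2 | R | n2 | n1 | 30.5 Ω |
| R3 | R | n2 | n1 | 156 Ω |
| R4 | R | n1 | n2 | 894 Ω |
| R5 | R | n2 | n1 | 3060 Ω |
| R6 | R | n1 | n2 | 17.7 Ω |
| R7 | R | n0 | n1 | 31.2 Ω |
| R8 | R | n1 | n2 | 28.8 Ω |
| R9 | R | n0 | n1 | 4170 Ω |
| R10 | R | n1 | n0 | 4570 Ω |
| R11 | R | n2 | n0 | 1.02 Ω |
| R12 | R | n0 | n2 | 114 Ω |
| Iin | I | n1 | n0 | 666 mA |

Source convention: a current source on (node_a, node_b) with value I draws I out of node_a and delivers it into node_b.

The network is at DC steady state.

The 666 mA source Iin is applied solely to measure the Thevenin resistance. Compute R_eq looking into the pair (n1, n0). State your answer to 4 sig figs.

R_eq = 6.702 Ω

Apply KCL at each of the 2 non-ground nodes and solve the resulting linear system.
Node n1: branches {R1, R2, R3, R4, R5, R6, R7, R8, R9, R10, Iin} → V_1 = -4.464
Node n2: branches {R2, R3, R4, R5, R6, R8, R11, R12} → V_2 = -0.5250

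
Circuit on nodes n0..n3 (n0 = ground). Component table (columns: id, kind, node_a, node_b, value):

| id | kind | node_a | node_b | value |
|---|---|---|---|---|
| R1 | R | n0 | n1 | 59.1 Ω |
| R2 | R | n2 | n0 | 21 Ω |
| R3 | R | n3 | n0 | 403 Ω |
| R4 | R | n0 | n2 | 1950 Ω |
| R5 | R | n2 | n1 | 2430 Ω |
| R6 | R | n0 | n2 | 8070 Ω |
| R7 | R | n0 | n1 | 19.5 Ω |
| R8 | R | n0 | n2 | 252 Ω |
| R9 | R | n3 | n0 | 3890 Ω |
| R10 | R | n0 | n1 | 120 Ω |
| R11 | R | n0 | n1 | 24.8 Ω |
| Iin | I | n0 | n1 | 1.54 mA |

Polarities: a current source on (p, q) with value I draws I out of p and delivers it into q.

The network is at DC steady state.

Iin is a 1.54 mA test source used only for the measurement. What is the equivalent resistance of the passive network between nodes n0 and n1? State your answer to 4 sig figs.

R_eq = 8.528 Ω

Apply KCL at each of the 3 non-ground nodes and solve the resulting linear system.
Node n1: branches {R1, R5, R7, R10, R11, Iin} → V_1 = 0.01313
Node n2: branches {R2, R4, R5, R6, R8} → V_2 = 0.0001027
Node n3: branches {R3, R9} → V_3 = 0.000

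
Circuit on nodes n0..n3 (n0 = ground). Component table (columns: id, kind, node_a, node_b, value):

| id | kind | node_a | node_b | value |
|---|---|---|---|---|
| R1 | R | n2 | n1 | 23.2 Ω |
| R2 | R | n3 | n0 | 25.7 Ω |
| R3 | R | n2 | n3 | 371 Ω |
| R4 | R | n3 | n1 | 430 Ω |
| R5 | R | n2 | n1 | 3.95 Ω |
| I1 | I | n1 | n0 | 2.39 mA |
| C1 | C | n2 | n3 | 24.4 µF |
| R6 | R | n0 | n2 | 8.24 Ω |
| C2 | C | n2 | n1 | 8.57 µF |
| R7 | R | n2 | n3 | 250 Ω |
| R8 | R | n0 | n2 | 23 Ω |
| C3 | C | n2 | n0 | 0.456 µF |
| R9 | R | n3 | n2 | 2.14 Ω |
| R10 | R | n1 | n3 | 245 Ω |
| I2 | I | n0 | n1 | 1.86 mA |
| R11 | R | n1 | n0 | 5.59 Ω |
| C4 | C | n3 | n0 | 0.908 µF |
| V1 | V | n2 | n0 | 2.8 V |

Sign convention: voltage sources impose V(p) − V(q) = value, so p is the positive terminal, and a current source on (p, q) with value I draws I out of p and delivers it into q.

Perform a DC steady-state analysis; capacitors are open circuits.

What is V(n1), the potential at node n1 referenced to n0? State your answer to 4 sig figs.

Apply KCL at each of the 3 non-ground nodes and solve the resulting linear system.
Node n1: branches {R1, R4, R5, I1, C2, R10, I2, R11} → V_1 = 1.756
Node n2: branches {R1, R3, R5, C1, R6, C2, R7, R8, C3, R9, V1} → V_2 = 2.800
Node n3: branches {R2, R3, R4, C1, R7, R9, R10, C4} → V_3 = 2.577
Source currents: i(V1)=-0.8765

1.756 V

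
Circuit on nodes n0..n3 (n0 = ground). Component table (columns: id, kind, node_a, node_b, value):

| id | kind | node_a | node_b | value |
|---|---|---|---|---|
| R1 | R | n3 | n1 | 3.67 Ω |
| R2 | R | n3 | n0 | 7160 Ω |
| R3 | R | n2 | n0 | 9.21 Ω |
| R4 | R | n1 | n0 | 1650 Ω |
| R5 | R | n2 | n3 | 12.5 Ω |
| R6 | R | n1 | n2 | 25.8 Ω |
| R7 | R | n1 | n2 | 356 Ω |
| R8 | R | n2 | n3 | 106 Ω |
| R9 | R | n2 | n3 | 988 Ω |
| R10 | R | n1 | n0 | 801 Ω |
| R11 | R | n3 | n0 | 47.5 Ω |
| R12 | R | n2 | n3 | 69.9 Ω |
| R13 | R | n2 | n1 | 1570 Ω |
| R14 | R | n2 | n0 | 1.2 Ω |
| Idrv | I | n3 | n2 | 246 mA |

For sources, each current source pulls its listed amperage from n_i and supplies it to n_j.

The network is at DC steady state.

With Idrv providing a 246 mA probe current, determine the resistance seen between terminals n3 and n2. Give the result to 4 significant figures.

R_eq = 6.122 Ω

MNA unknowns: 3 node voltages V₁..V_3
R1: Y=0.2725 on G[3,1]
R2: Y=0.0001397 on G[3,0]
R3: Y=0.1086 on G[2,0]
R4: Y=0.0006061 on G[1,0]
R5: Y=0.08000 on G[2,3]
R6: Y=0.03876 on G[1,2]
R7: Y=0.002809 on G[1,2]
R8: Y=0.009434 on G[2,3]
R9: Y=0.001012 on G[2,3]
R10: Y=0.001248 on G[1,0]
R11: Y=0.02105 on G[3,0]
R12: Y=0.01431 on G[2,3]
R13: Y=0.0006369 on G[2,1]
R14: Y=0.8333 on G[2,0]
Idrv: z[3]−=0.246, z[2]+=0.246
solve → V1=-1.261, V2=0.03557, V3=-1.471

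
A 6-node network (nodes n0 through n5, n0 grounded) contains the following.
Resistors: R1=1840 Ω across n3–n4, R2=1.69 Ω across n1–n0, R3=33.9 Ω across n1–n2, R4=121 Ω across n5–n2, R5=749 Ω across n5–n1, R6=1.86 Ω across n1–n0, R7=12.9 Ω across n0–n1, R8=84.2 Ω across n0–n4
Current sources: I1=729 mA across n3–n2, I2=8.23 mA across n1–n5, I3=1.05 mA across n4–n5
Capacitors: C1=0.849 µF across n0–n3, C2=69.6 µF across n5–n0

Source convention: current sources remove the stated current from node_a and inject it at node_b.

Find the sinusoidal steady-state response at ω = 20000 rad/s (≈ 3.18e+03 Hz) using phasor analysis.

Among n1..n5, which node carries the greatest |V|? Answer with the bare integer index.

3

Element admittances at ω=20000 rad/s:
  Y(R1) = 0.0005435+0.000j S between n3,n4
  I1: injects 0.729 A into n2 (from n3)
  I2: injects 0.00823 A into n5 (from n1)
  Y(R2) = 0.5917+0.000j S between n1,n0
  Y(C1) = 0.000+0.01698j S between n0,n3
  Y(R3) = 0.02950+0.000j S between n1,n2
  Y(R4) = 0.008264+0.000j S between n5,n2
  Y(C2) = 0.000+1.392j S between n5,n0
  Y(R5) = 0.001335+0.000j S between n5,n1
  Y(R6) = 0.5376+0.000j S between n1,n0
  Y(R7) = 0.07752+0.000j S between n0,n1
  Y(R8) = 0.01188+0.000j S between n0,n4
  I3: injects 0.00105 A into n5 (from n4)
Assemble and solve the 5×5 MNA system:
  V(n1)=0.4620-0.0007945j  V(n2)=19.67-0.02773j  V(n3)=-1.313+42.90j  V(n4)=-0.1420+1.877j  V(n5)=0.0006888-0.1239j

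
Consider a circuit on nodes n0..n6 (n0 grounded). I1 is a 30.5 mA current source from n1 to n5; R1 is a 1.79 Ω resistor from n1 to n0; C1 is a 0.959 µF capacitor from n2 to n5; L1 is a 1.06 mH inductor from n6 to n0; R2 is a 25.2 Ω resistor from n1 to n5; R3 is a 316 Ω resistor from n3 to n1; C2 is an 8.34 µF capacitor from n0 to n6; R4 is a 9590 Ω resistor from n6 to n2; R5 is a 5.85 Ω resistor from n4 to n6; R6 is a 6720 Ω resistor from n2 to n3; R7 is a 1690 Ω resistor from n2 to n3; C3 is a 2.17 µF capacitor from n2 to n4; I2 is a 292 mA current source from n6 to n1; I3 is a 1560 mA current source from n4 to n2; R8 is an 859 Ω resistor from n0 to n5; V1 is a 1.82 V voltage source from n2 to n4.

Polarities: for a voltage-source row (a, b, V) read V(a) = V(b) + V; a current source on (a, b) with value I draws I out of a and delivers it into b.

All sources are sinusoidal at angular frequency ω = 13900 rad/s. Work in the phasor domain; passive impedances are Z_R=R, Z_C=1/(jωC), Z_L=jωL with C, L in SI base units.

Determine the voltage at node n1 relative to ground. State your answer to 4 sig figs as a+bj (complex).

Apply KCL at each of the 6 non-ground nodes and solve the resulting linear system.
Node n1: branches {I1, R1, R2, R3, I2} → V_1 = 0.4252+0.04630j
Node n2: branches {C1, R4, R6, R7, C3, I3, V1} → V_2 = 1.585+4.782j
Node n3: branches {R3, R6, R7} → V_3 = 0.6452+0.9444j
Node n4: branches {R5, C3, I3, V1} → V_4 = -0.2347+4.782j
Node n5: branches {I1, C1, R2, R8} → V_5 = -0.1965+0.6265j
Node n6: branches {L1, C2, R4, R5, I2} → V_6 = -0.5534+4.938j
Source currents: i(V1)=1.614-0.08147j

0.4252+0.04630j V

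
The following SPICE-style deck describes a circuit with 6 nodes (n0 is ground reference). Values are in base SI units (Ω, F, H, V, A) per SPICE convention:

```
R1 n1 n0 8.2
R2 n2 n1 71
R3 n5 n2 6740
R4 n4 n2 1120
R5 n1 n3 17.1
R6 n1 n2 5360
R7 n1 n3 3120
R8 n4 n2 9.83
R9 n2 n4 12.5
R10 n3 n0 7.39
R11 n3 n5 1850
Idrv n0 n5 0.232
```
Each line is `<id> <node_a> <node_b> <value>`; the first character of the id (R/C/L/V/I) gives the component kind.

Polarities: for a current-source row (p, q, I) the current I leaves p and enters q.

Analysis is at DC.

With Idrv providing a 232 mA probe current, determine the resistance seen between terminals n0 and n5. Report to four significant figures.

R_eq = 1459. Ω

Apply KCL at each of the 5 non-ground nodes and solve the resulting linear system.
Node n1: branches {R1, R2, R5, R6, R7} → V_1 = 0.6436
Node n2: branches {R2, R3, R4, R6, R8, R9} → V_2 = 4.120
Node n3: branches {R5, R7, R10, R11} → V_3 = 1.134
Node n4: branches {R4, R8, R9} → V_4 = 4.120
Node n5: branches {R3, R11, Idrv} → V_5 = 338.5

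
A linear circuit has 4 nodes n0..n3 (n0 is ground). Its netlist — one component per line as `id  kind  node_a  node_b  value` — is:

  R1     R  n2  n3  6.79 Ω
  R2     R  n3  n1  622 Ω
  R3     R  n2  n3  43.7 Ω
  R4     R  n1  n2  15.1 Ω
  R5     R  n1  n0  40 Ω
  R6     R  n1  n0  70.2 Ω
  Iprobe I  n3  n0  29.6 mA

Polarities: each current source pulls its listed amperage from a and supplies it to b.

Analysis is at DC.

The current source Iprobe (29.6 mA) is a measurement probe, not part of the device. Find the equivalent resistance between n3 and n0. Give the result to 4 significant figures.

MNA unknowns: 3 node voltages V₁..V_3
R1: Y=0.1473 on G[2,3]
R2: Y=0.001608 on G[3,1]
R3: Y=0.02288 on G[2,3]
R4: Y=0.06623 on G[1,2]
R5: Y=0.02500 on G[1,0]
R6: Y=0.01425 on G[1,0]
Iprobe: z[3]−=0.0296, z[0]+=0.0296
solve → V1=-0.7542, V2=-1.187, V3=-1.355

R_eq = 45.77 Ω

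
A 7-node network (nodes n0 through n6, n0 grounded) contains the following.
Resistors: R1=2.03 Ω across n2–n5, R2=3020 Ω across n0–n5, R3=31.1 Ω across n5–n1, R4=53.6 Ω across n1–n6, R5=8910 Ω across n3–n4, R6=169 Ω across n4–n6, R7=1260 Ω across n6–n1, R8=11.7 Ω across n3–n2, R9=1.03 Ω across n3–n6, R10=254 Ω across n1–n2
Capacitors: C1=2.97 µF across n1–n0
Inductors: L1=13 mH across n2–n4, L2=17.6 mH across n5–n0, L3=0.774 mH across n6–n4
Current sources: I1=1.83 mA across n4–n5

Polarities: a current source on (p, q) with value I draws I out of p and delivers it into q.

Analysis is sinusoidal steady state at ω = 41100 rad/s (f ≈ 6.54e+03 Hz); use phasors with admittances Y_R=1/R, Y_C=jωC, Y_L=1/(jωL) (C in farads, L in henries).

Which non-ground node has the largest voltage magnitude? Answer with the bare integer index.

4

MNA unknowns: 6 node voltages V₁..V_6
R1: Y=0.4926+0.000j on G[2,5]
R2: Y=0.0003311+0.000j on G[0,5]
C1: Y=0.000+0.1221j on G[1,0]
L1: Y=0.000-0.001872j on G[2,4]
R3: Y=0.03215+0.000j on G[5,1]
R4: Y=0.01866+0.000j on G[1,6]
R5: Y=0.0001122+0.000j on G[3,4]
L2: Y=0.000-0.001382j on G[5,0]
R6: Y=0.005917+0.000j on G[4,6]
R7: Y=0.0007937+0.000j on G[6,1]
R8: Y=0.08547+0.000j on G[3,2]
L3: Y=0.000-0.03144j on G[6,4]
R9: Y=0.9709+0.000j on G[3,6]
R10: Y=0.003937+0.000j on G[1,2]
I1: z[4]−=0.00183, z[5]+=0.00183
solve → V1=8.803e-05+2.618e-05j, V2=0.004675+0.0004301j, V3=-0.01238-0.0001215j, V4=-0.02249-0.05351j, V5=0.007875+0.0004259j, V6=-0.01388-0.0001639j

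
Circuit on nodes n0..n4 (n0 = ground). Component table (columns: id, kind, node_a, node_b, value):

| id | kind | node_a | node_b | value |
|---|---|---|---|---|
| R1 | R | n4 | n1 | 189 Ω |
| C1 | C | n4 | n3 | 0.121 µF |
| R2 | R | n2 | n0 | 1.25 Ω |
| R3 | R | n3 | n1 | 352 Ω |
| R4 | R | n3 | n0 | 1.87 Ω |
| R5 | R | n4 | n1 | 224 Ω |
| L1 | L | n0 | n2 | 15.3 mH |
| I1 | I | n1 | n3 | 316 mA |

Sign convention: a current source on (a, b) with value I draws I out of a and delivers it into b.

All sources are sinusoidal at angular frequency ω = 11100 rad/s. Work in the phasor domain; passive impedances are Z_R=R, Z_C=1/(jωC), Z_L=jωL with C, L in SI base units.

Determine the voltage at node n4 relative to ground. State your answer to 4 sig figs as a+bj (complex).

Element admittances at ω=11100 rad/s:
  Y(R1) = 0.005291+0.000j S between n4,n1
  Y(C1) = 0.000+0.001343j S between n4,n3
  Y(R2) = 0.8000+0.000j S between n2,n0
  Y(R3) = 0.002841+0.000j S between n3,n1
  Y(R4) = 0.5348+0.000j S between n3,n0
  Y(R5) = 0.004464+0.000j S between n4,n1
  Y(L1) = 0.000-0.005888j S between n0,n2
  I1: injects 0.316 A into n3 (from n1)
Assemble and solve the 4×4 MNA system:
  V(n1)=-87.85+38.31j  V(n2)=0.000+0.000j  V(n3)=0.000+0.000j  V(n4)=-81.03+49.47j

-81.03+49.47j V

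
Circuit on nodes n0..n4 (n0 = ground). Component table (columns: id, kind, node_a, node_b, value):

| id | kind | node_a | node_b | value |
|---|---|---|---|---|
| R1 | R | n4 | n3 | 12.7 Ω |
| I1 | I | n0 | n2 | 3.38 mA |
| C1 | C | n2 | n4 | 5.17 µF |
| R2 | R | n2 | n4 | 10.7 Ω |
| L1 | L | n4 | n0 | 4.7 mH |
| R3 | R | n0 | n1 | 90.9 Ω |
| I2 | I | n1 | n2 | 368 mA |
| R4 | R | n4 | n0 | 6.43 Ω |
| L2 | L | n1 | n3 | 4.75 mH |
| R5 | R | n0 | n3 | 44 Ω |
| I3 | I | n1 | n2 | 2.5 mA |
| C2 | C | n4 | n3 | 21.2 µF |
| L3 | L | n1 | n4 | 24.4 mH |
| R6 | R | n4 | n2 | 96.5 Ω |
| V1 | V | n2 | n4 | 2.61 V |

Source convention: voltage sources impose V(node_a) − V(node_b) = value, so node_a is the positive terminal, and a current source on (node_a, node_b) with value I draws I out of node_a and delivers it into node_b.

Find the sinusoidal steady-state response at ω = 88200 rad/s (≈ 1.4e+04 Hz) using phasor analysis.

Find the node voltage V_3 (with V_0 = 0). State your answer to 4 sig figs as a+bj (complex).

1.972+0.5907j V

MNA unknowns: 4 node voltages V₁..V_4 plus 1 source current (V1)
R1: Y=0.07874+0.000j on G[4,3]
I1: z[0]−=0.00338, z[2]+=0.00338
C1: Y=0.000+0.4560j on G[2,4]
R2: Y=0.09346+0.000j on G[2,4]
L1: Y=0.000-0.002412j on G[4,0]
R3: Y=0.01100+0.000j on G[0,1]
I2: z[1]−=0.368, z[2]+=0.368
R4: Y=0.1555+0.000j on G[4,0]
L2: Y=0.000-0.002387j on G[1,3]
R5: Y=0.02273+0.000j on G[0,3]
I3: z[1]−=0.0025, z[2]+=0.0025
C2: Y=0.000+1.870j on G[4,3]
L3: Y=0.000-0.0004647j on G[1,4]
R6: Y=0.01036+0.000j on G[4,2]
V1: row V2−V4=2.61, i_V1 at 2,4
solve → V1=-31.29-8.621j, V2=4.548+0.5536j, V3=1.972+0.5907j, V4=1.938+0.5536j
aux → i_V1=0.1029-1.190j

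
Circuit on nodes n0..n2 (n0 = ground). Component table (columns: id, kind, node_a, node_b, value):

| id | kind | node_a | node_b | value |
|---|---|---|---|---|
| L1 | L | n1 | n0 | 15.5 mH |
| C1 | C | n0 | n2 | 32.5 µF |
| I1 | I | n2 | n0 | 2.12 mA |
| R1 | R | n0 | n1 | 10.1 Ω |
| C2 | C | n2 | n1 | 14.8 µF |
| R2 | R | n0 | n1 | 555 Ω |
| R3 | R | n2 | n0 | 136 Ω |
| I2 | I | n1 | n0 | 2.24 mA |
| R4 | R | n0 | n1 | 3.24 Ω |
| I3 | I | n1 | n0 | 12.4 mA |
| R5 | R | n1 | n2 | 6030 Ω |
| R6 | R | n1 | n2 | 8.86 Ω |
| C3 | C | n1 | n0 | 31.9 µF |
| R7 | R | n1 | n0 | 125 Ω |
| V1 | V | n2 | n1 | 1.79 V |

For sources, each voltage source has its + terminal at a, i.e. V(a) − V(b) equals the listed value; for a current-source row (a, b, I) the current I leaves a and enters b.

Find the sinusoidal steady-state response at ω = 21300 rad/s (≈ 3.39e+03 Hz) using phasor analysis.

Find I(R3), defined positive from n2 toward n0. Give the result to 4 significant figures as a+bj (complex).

Apply KCL at each of the 2 non-ground nodes and solve the resulting linear system.
Node n1: branches {L1, R1, C2, R2, I2, R4, I3, R5, R6, C3, R7, V1} → V_1 = -0.8320-0.2364j
Node n2: branches {C1, I1, C2, R3, R5, R6, V1} → V_2 = 0.9580-0.2364j
Source currents: i(V1)=-0.3751-1.226j

0.007044-0.001738j A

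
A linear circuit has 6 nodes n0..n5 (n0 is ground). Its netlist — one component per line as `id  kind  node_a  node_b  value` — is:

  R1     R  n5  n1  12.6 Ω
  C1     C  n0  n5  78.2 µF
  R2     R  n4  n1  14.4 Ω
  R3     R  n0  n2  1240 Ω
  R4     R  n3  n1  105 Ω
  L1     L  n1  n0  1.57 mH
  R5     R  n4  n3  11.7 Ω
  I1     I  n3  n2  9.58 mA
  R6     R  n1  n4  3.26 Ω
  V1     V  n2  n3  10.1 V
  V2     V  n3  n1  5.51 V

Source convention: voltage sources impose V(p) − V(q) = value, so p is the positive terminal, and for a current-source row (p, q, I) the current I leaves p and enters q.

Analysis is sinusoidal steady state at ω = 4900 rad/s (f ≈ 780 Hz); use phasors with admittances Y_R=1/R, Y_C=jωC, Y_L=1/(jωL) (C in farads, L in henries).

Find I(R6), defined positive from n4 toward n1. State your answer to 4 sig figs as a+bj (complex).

0.3129+0.000j A

Apply KCL at each of the 5 non-ground nodes and solve the resulting linear system.
Node n1: branches {R1, R2, R4, L1, R6, V2} → V_1 = -0.05106-0.07583j
Node n2: branches {R3, I1, V1} → V_2 = 15.56-0.07583j
Node n3: branches {R4, R5, I1, V1, V2} → V_3 = 5.459-0.07583j
Node n4: branches {R2, R5, R6} → V_4 = 0.9690-0.07583j
Node n5: branches {R1, C1} → V_5 = -0.01716+0.007021j
Source currents: i(V1)=-0.002968+6.116e-05j, i(V2)=-0.4488+6.116e-05j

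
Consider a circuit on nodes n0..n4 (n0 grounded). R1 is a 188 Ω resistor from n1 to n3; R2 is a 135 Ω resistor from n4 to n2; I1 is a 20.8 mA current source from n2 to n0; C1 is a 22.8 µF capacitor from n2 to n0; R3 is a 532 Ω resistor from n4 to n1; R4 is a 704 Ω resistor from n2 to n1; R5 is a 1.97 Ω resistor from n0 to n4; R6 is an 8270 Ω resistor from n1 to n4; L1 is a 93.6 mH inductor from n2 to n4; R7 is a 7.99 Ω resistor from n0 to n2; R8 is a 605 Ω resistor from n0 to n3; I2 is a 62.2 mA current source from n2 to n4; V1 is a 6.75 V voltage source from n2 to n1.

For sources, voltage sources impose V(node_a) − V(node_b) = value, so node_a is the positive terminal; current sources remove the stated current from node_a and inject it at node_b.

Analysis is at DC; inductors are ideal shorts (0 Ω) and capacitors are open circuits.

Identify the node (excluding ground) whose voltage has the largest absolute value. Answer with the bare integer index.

1

MNA unknowns: 4 node voltages V₁..V_4 plus 2 source currents (L1, V1)
R1: Y=0.005319 on G[1,3]
R2: Y=0.007407 on G[4,2]
I1: z[2]−=0.0208, z[0]+=0.0208
C1: Y=0.000 on G[2,0]
R3: Y=0.001880 on G[4,1]
R4: Y=0.001420 on G[2,1]
R5: Y=0.5076 on G[0,4]
R6: Y=0.0001209 on G[1,4]
L1: row V2−V4=0, i_L1 at 2,4
R7: Y=0.1252 on G[0,2]
R8: Y=0.001653 on G[0,3]
I2: z[2]−=0.0622, z[4]+=0.0622
V1: row V2−V1=6.75, i_V1 at 2,1
solve → V1=-6.769, V2=-0.01938, V3=-5.165, V4=-0.01938
aux → i_L1=-0.05853, i_V1=-0.03163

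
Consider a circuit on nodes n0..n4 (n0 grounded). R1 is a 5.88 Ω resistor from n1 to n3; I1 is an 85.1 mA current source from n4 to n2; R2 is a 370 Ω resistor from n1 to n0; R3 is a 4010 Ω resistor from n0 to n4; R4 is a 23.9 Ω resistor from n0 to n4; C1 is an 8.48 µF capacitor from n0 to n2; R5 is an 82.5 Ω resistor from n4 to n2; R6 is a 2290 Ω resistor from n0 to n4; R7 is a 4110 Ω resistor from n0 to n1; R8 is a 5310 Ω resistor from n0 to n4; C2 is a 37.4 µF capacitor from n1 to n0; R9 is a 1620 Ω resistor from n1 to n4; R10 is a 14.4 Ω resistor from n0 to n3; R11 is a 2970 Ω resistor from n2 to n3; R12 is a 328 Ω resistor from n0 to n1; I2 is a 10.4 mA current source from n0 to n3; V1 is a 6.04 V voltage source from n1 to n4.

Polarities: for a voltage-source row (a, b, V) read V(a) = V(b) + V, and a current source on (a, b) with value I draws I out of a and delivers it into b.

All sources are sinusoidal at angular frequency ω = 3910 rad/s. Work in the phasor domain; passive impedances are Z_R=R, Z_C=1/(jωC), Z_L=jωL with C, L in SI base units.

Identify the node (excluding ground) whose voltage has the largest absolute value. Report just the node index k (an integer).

4

MNA unknowns: 4 node voltages V₁..V_4 plus 1 source current (V1)
R1: Y=0.1701+0.000j on G[1,3]
I1: z[4]−=0.0851, z[2]+=0.0851
R2: Y=0.002703+0.000j on G[1,0]
R3: Y=0.0002494+0.000j on G[0,4]
R4: Y=0.04184+0.000j on G[0,4]
C1: Y=0.000+0.03316j on G[0,2]
R5: Y=0.01212+0.000j on G[4,2]
R6: Y=0.0004367+0.000j on G[0,4]
R7: Y=0.0002433+0.000j on G[0,1]
R8: Y=0.0001883+0.000j on G[0,4]
C2: Y=0.000+0.1462j on G[1,0]
R9: Y=0.0006173+0.000j on G[1,4]
R10: Y=0.06944+0.000j on G[0,3]
R11: Y=0.0003367+0.000j on G[2,3]
R12: Y=0.003049+0.000j on G[0,1]
I2: z[0]−=0.0104, z[3]+=0.0104
V1: row V1−V4=6.04, i_V1 at 1,4
solve → V1=0.7889-1.125j, V2=-0.1526-0.7104j, V3=0.6025-0.7990j, V4=-5.251-1.125j
aux → i_V1=-0.2047-0.05310j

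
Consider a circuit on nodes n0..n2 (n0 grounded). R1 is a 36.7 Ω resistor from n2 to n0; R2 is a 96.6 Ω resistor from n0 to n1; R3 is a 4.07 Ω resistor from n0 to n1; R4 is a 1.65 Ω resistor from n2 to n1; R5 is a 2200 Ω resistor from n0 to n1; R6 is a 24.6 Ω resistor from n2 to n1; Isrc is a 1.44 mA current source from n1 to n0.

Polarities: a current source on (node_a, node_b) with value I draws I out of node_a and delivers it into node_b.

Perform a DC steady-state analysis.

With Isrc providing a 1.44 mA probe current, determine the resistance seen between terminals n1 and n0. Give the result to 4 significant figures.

MNA unknowns: 2 node voltages V₁..V_2
R1: Y=0.02725 on G[2,0]
R2: Y=0.01035 on G[0,1]
R3: Y=0.2457 on G[0,1]
R4: Y=0.6061 on G[2,1]
R5: Y=0.0004545 on G[0,1]
R6: Y=0.04065 on G[2,1]
Isrc: z[1]−=0.00144, z[0]+=0.00144
solve → V1=-0.005095, V2=-0.004889

R_eq = 3.538 Ω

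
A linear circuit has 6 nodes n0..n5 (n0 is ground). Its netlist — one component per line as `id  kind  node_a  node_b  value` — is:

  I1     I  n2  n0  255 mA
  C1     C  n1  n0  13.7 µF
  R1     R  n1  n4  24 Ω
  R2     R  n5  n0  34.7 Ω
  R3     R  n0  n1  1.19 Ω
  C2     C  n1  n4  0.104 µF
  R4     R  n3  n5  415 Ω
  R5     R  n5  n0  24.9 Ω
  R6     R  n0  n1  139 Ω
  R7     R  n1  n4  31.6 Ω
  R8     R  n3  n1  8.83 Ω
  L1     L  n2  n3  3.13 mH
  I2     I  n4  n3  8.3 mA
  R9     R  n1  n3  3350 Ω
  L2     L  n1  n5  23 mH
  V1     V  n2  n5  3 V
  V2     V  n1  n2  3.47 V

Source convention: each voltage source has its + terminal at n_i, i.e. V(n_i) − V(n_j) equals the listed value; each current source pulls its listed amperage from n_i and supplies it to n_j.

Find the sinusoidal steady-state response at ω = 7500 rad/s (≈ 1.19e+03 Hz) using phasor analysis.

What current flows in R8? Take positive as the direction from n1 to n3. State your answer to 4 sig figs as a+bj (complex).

Apply KCL at each of the 5 non-ground nodes and solve the resulting linear system.
Node n1: branches {C1, R1, R3, C2, R6, R7, R8, R9, L2, V2} → V_1 = 0.2061-0.02311j
Node n2: branches {I1, L1, V1, V2} → V_2 = -3.264-0.02311j
Node n3: branches {R4, R8, L1, I2, R9} → V_3 = -0.2619+1.080j
Node n4: branches {R1, C2, R7, I2} → V_4 = 0.09293-0.02190j
Node n5: branches {R2, R4, R5, L2, V1} → V_5 = -6.264-0.02311j
Source currents: i(V1)=-0.4465+0.03326j, i(V2)=-0.2385+0.1611j

0.05300-0.1249j A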